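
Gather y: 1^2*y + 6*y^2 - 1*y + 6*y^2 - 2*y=12*y^2 - 2*y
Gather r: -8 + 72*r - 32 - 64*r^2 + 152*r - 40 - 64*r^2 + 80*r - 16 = -128*r^2 + 304*r - 96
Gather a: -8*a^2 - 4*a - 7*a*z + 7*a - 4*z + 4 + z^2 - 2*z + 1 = -8*a^2 + a*(3 - 7*z) + z^2 - 6*z + 5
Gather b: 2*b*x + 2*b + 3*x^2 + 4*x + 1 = b*(2*x + 2) + 3*x^2 + 4*x + 1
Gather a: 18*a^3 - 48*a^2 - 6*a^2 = 18*a^3 - 54*a^2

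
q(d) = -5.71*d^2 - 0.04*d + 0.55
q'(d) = -11.42*d - 0.04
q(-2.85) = -45.72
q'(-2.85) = 32.51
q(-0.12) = 0.47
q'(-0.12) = 1.33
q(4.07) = -94.20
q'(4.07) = -46.52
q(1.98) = -21.91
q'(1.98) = -22.65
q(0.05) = 0.53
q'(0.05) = -0.61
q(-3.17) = -56.70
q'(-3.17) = 36.16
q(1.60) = -14.13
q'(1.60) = -18.31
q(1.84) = -18.86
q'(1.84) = -21.05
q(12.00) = -822.17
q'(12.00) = -137.08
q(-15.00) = -1283.60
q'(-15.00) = 171.26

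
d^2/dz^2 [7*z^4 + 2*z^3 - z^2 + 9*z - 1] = 84*z^2 + 12*z - 2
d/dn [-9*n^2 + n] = 1 - 18*n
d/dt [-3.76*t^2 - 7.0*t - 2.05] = -7.52*t - 7.0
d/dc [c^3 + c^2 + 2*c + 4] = 3*c^2 + 2*c + 2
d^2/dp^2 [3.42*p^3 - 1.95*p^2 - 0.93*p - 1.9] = 20.52*p - 3.9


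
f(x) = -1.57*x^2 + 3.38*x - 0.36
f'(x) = 3.38 - 3.14*x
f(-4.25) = -43.08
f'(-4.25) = 16.72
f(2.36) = -1.13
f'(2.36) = -4.03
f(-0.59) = -2.90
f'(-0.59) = 5.23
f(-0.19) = -1.06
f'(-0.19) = 3.98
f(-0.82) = -4.19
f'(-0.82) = 5.95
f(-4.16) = -41.59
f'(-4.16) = 16.44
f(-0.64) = -3.17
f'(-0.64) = 5.39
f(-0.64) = -3.17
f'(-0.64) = 5.39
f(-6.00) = -77.16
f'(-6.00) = 22.22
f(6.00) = -36.60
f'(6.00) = -15.46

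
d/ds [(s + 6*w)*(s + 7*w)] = 2*s + 13*w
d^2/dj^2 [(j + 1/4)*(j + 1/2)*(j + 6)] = 6*j + 27/2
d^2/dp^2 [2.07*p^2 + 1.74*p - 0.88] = 4.14000000000000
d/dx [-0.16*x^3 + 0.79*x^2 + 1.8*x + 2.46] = -0.48*x^2 + 1.58*x + 1.8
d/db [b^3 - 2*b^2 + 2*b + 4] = 3*b^2 - 4*b + 2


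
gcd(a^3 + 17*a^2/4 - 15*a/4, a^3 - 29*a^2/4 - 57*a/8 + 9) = a - 3/4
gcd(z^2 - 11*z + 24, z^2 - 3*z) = z - 3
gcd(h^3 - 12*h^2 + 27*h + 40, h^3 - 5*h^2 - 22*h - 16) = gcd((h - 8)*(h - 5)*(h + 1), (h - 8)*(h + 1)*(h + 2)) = h^2 - 7*h - 8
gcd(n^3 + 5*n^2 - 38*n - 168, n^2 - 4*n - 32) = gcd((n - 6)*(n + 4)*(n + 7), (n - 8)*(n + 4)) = n + 4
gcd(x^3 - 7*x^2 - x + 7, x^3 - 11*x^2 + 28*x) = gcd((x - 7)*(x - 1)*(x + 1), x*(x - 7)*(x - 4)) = x - 7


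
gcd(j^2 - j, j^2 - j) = j^2 - j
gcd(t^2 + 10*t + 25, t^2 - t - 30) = t + 5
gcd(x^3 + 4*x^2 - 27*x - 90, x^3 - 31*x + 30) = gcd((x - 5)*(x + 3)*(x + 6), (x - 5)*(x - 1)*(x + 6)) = x^2 + x - 30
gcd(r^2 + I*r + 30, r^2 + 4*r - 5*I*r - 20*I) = r - 5*I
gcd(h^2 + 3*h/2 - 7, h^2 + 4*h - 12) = h - 2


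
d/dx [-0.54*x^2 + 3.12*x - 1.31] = 3.12 - 1.08*x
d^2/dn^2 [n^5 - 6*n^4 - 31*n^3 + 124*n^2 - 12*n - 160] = 20*n^3 - 72*n^2 - 186*n + 248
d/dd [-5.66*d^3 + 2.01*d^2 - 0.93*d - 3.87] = -16.98*d^2 + 4.02*d - 0.93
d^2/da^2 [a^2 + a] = 2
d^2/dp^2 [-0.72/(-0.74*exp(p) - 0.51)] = (0.394272*exp(p) - 0.271728)*exp(p)/(0.74*exp(p) + 0.51)^3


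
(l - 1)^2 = l^2 - 2*l + 1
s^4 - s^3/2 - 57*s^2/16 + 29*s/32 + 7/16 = (s - 2)*(s - 1/2)*(s + 1/4)*(s + 7/4)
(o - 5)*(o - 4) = o^2 - 9*o + 20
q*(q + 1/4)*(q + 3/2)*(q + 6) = q^4 + 31*q^3/4 + 87*q^2/8 + 9*q/4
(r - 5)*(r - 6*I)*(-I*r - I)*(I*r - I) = r^4 - 5*r^3 - 6*I*r^3 - r^2 + 30*I*r^2 + 5*r + 6*I*r - 30*I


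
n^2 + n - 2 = (n - 1)*(n + 2)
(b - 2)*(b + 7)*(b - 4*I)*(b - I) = b^4 + 5*b^3 - 5*I*b^3 - 18*b^2 - 25*I*b^2 - 20*b + 70*I*b + 56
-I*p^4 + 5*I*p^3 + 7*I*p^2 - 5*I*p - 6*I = (p - 6)*(p - 1)*(p + 1)*(-I*p - I)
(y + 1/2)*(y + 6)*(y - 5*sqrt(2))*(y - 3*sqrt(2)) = y^4 - 8*sqrt(2)*y^3 + 13*y^3/2 - 52*sqrt(2)*y^2 + 33*y^2 - 24*sqrt(2)*y + 195*y + 90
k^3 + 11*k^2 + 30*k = k*(k + 5)*(k + 6)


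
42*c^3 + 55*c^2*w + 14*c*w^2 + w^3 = (c + w)*(6*c + w)*(7*c + w)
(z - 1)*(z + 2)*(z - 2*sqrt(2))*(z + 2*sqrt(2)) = z^4 + z^3 - 10*z^2 - 8*z + 16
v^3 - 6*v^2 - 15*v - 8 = (v - 8)*(v + 1)^2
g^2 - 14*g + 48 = (g - 8)*(g - 6)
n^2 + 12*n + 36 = (n + 6)^2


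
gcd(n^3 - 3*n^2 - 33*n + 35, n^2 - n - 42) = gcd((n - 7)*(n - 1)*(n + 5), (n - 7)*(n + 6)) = n - 7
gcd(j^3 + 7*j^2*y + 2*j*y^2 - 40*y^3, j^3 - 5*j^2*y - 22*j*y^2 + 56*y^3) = -j^2 - 2*j*y + 8*y^2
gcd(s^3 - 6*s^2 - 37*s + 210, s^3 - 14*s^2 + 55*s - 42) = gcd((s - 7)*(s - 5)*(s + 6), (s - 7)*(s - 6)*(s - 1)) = s - 7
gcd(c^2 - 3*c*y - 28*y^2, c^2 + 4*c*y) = c + 4*y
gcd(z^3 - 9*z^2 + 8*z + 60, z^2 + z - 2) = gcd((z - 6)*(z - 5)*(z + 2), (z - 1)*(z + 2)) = z + 2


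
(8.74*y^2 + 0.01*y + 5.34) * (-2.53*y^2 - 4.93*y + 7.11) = -22.1122*y^4 - 43.1135*y^3 + 48.5819*y^2 - 26.2551*y + 37.9674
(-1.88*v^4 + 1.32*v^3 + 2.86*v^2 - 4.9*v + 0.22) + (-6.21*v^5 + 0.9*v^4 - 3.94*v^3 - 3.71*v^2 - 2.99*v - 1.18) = -6.21*v^5 - 0.98*v^4 - 2.62*v^3 - 0.85*v^2 - 7.89*v - 0.96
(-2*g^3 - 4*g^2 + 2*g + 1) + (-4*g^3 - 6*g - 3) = -6*g^3 - 4*g^2 - 4*g - 2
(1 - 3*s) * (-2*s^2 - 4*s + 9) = 6*s^3 + 10*s^2 - 31*s + 9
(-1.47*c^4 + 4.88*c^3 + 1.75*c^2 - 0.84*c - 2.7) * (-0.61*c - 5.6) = 0.8967*c^5 + 5.2552*c^4 - 28.3955*c^3 - 9.2876*c^2 + 6.351*c + 15.12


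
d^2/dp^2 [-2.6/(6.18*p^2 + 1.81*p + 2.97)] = (198.60048*p^2 + 58.16616*p - 2.6*(12.36*p + 1.81)*(24.72*p + 3.62) + 95.44392)/(6.18*p^2 + 1.81*p + 2.97)^3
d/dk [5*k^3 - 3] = 15*k^2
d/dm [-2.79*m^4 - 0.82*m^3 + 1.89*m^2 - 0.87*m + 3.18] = -11.16*m^3 - 2.46*m^2 + 3.78*m - 0.87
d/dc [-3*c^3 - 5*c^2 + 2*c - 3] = -9*c^2 - 10*c + 2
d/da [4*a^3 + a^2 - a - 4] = 12*a^2 + 2*a - 1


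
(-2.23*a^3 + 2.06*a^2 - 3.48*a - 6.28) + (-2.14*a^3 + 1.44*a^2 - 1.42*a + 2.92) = -4.37*a^3 + 3.5*a^2 - 4.9*a - 3.36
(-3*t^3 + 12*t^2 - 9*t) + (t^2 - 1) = -3*t^3 + 13*t^2 - 9*t - 1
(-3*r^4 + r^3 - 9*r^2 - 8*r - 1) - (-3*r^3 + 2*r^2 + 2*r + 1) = -3*r^4 + 4*r^3 - 11*r^2 - 10*r - 2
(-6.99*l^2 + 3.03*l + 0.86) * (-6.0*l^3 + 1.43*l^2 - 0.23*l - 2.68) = 41.94*l^5 - 28.1757*l^4 + 0.7806*l^3 + 19.2661*l^2 - 8.3182*l - 2.3048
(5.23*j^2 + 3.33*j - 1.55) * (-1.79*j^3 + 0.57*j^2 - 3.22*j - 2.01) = -9.3617*j^5 - 2.9796*j^4 - 12.168*j^3 - 22.1184*j^2 - 1.7023*j + 3.1155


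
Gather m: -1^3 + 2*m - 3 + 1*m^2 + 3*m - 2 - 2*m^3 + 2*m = -2*m^3 + m^2 + 7*m - 6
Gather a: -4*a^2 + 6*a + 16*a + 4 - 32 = -4*a^2 + 22*a - 28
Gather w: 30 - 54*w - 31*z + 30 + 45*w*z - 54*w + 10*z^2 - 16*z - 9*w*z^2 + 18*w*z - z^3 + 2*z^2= w*(-9*z^2 + 63*z - 108) - z^3 + 12*z^2 - 47*z + 60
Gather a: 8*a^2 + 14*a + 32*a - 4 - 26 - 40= 8*a^2 + 46*a - 70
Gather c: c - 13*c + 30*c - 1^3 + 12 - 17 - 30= 18*c - 36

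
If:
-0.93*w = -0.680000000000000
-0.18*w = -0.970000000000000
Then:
No Solution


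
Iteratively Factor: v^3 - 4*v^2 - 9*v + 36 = (v - 4)*(v^2 - 9) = (v - 4)*(v + 3)*(v - 3)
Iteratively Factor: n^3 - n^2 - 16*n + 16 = (n - 1)*(n^2 - 16) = (n - 4)*(n - 1)*(n + 4)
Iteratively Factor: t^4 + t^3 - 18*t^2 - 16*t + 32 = (t + 2)*(t^3 - t^2 - 16*t + 16) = (t + 2)*(t + 4)*(t^2 - 5*t + 4) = (t - 1)*(t + 2)*(t + 4)*(t - 4)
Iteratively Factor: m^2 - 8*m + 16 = (m - 4)*(m - 4)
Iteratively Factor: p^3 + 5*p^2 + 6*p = (p)*(p^2 + 5*p + 6) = p*(p + 3)*(p + 2)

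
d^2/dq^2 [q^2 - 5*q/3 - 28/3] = 2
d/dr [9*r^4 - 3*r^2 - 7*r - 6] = 36*r^3 - 6*r - 7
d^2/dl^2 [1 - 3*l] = 0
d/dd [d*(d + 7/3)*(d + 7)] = 3*d^2 + 56*d/3 + 49/3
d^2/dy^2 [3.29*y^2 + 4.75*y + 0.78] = 6.58000000000000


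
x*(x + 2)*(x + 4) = x^3 + 6*x^2 + 8*x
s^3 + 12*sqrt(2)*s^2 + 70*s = s*(s + 5*sqrt(2))*(s + 7*sqrt(2))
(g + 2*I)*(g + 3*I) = g^2 + 5*I*g - 6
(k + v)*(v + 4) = k*v + 4*k + v^2 + 4*v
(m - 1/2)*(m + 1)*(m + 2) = m^3 + 5*m^2/2 + m/2 - 1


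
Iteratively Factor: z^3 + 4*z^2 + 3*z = (z)*(z^2 + 4*z + 3) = z*(z + 3)*(z + 1)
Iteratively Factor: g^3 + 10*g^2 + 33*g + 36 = (g + 3)*(g^2 + 7*g + 12) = (g + 3)^2*(g + 4)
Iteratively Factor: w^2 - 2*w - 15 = (w + 3)*(w - 5)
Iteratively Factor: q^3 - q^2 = (q - 1)*(q^2) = q*(q - 1)*(q)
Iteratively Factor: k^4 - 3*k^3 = (k)*(k^3 - 3*k^2) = k^2*(k^2 - 3*k) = k^3*(k - 3)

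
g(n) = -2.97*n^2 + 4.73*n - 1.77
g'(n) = 4.73 - 5.94*n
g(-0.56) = -5.35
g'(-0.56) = 8.06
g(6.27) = -88.87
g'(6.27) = -32.51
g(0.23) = -0.84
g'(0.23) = 3.36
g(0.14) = -1.17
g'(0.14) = 3.90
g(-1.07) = -10.23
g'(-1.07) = 11.09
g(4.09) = -32.11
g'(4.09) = -19.56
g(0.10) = -1.33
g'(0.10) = 4.14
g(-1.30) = -12.94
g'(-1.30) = 12.45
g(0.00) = -1.77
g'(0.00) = 4.73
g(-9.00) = -284.91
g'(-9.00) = 58.19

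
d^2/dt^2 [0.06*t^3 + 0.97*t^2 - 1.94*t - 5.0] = 0.36*t + 1.94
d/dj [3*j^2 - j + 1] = 6*j - 1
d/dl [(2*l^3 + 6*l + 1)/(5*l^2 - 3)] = 2*(5*l^4 - 24*l^2 - 5*l - 9)/(25*l^4 - 30*l^2 + 9)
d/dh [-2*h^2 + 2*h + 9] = 2 - 4*h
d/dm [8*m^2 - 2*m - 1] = 16*m - 2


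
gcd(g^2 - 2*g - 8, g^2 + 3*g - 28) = g - 4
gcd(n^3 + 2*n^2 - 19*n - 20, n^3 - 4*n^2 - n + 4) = n^2 - 3*n - 4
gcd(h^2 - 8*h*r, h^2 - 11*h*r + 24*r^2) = -h + 8*r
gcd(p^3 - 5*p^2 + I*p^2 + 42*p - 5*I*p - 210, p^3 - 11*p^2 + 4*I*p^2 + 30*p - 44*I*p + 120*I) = p - 5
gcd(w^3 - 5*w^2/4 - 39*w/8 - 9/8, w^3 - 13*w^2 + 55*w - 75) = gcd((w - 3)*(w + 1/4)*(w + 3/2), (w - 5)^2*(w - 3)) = w - 3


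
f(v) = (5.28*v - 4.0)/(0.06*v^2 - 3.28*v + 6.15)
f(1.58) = 3.89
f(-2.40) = -1.16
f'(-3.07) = 0.05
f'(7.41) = 0.02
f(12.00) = -2.42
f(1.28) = 1.35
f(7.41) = -2.36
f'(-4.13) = 0.03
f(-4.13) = -1.25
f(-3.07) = -1.20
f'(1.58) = 15.47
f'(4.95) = 0.19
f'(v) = (3.28 - 0.12*v)*(5.28*v - 4.0)/(0.06*v^2 - 3.28*v + 6.15)^2 + 5.28/(0.06*v^2 - 3.28*v + 6.15)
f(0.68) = -0.10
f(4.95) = -2.57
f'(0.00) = 0.51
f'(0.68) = 1.25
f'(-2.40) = 0.08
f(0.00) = -0.65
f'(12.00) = -0.03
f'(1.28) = 4.63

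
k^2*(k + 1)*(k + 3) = k^4 + 4*k^3 + 3*k^2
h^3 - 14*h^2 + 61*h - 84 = (h - 7)*(h - 4)*(h - 3)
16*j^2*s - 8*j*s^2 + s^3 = s*(-4*j + s)^2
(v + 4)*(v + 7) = v^2 + 11*v + 28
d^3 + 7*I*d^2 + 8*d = d*(d - I)*(d + 8*I)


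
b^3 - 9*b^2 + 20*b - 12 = (b - 6)*(b - 2)*(b - 1)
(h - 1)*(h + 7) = h^2 + 6*h - 7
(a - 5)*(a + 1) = a^2 - 4*a - 5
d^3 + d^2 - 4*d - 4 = (d - 2)*(d + 1)*(d + 2)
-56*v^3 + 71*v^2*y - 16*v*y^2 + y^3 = (-8*v + y)*(-7*v + y)*(-v + y)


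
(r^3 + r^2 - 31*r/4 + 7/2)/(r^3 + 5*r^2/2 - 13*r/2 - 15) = (4*r^3 + 4*r^2 - 31*r + 14)/(2*(2*r^3 + 5*r^2 - 13*r - 30))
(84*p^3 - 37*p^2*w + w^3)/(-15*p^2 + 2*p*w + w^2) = (-28*p^2 + 3*p*w + w^2)/(5*p + w)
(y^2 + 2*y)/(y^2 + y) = (y + 2)/(y + 1)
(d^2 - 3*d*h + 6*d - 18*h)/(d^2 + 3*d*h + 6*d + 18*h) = (d - 3*h)/(d + 3*h)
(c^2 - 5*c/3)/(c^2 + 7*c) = (c - 5/3)/(c + 7)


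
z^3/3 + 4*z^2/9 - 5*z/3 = z*(z/3 + 1)*(z - 5/3)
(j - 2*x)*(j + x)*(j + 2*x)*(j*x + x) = j^4*x + j^3*x^2 + j^3*x - 4*j^2*x^3 + j^2*x^2 - 4*j*x^4 - 4*j*x^3 - 4*x^4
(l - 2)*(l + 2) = l^2 - 4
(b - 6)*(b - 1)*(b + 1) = b^3 - 6*b^2 - b + 6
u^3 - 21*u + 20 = (u - 4)*(u - 1)*(u + 5)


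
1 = 1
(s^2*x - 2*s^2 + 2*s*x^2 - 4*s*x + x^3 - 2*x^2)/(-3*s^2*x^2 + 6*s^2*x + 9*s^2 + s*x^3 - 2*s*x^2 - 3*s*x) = (-s^2*x + 2*s^2 - 2*s*x^2 + 4*s*x - x^3 + 2*x^2)/(s*(3*s*x^2 - 6*s*x - 9*s - x^3 + 2*x^2 + 3*x))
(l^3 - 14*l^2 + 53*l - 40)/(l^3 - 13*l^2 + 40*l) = (l - 1)/l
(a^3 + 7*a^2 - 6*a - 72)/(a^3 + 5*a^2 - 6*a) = (a^2 + a - 12)/(a*(a - 1))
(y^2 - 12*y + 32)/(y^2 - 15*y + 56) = (y - 4)/(y - 7)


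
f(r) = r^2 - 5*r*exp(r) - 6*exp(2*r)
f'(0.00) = -17.00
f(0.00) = -6.00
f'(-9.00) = -18.00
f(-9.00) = 81.01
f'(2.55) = -2190.49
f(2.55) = -1140.92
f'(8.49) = -284350700.08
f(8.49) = -142266399.79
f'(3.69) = -20174.75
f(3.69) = -10346.75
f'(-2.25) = -3.97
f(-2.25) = 6.18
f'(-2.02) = -3.57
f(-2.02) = 5.31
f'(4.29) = -65810.65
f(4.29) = -33491.36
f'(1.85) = -572.30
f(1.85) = -298.09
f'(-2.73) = -4.95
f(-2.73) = 8.32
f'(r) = -5*r*exp(r) + 2*r - 12*exp(2*r) - 5*exp(r)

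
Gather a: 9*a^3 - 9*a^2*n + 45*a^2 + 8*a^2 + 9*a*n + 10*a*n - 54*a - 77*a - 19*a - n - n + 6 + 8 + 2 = 9*a^3 + a^2*(53 - 9*n) + a*(19*n - 150) - 2*n + 16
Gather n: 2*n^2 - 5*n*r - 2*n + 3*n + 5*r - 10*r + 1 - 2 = 2*n^2 + n*(1 - 5*r) - 5*r - 1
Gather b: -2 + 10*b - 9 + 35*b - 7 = 45*b - 18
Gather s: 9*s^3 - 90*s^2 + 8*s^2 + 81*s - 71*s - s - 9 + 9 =9*s^3 - 82*s^2 + 9*s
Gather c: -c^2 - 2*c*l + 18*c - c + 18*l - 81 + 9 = -c^2 + c*(17 - 2*l) + 18*l - 72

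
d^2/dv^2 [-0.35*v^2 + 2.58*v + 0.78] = -0.700000000000000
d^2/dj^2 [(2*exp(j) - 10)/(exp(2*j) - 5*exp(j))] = 2*exp(-j)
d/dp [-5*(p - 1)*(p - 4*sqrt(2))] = -10*p + 5 + 20*sqrt(2)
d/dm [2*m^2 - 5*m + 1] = 4*m - 5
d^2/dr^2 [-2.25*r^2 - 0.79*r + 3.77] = -4.50000000000000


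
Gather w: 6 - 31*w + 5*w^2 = 5*w^2 - 31*w + 6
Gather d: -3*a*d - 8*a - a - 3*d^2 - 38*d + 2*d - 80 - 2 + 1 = -9*a - 3*d^2 + d*(-3*a - 36) - 81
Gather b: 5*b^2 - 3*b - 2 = 5*b^2 - 3*b - 2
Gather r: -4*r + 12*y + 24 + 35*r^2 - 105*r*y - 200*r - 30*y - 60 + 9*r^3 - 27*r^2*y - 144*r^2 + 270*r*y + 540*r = 9*r^3 + r^2*(-27*y - 109) + r*(165*y + 336) - 18*y - 36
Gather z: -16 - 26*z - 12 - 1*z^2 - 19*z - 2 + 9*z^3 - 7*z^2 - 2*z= 9*z^3 - 8*z^2 - 47*z - 30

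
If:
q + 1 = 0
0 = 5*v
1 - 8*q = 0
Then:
No Solution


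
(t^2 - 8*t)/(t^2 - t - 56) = t/(t + 7)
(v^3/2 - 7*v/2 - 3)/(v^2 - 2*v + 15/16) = 8*(v^3 - 7*v - 6)/(16*v^2 - 32*v + 15)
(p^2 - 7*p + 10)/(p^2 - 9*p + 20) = (p - 2)/(p - 4)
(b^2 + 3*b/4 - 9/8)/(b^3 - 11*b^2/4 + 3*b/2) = (b + 3/2)/(b*(b - 2))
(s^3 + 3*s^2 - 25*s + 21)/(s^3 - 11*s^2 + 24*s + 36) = (s^3 + 3*s^2 - 25*s + 21)/(s^3 - 11*s^2 + 24*s + 36)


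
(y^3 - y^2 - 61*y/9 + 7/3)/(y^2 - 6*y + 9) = (y^2 + 2*y - 7/9)/(y - 3)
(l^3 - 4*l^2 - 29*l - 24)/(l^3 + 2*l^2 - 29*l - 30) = (l^2 - 5*l - 24)/(l^2 + l - 30)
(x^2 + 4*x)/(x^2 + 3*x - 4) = x/(x - 1)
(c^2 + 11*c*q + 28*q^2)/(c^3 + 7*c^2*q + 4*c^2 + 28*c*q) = (c + 4*q)/(c*(c + 4))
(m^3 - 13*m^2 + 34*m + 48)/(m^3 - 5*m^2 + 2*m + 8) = (m^2 - 14*m + 48)/(m^2 - 6*m + 8)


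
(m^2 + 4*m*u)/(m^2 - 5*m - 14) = m*(m + 4*u)/(m^2 - 5*m - 14)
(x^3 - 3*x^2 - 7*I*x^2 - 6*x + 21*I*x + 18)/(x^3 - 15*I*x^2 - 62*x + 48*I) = (x - 3)/(x - 8*I)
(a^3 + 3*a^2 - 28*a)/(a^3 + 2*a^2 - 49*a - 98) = a*(a - 4)/(a^2 - 5*a - 14)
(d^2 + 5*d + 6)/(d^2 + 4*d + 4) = (d + 3)/(d + 2)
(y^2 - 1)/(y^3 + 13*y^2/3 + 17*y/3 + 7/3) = 3*(y - 1)/(3*y^2 + 10*y + 7)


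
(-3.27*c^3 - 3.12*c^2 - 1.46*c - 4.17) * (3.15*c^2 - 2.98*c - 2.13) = -10.3005*c^5 - 0.0833999999999993*c^4 + 11.6637*c^3 - 2.1391*c^2 + 15.5364*c + 8.8821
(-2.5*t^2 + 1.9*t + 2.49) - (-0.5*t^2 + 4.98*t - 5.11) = -2.0*t^2 - 3.08*t + 7.6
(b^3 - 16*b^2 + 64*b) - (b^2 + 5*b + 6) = b^3 - 17*b^2 + 59*b - 6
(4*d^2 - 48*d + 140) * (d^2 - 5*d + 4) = 4*d^4 - 68*d^3 + 396*d^2 - 892*d + 560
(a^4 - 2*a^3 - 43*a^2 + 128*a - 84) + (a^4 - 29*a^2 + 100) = 2*a^4 - 2*a^3 - 72*a^2 + 128*a + 16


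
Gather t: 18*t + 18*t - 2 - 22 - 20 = 36*t - 44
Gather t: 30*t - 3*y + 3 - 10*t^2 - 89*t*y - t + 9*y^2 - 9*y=-10*t^2 + t*(29 - 89*y) + 9*y^2 - 12*y + 3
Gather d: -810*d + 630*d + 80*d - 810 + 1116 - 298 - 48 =-100*d - 40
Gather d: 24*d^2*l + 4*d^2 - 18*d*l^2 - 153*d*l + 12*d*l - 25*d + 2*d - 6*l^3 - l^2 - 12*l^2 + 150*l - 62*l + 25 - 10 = d^2*(24*l + 4) + d*(-18*l^2 - 141*l - 23) - 6*l^3 - 13*l^2 + 88*l + 15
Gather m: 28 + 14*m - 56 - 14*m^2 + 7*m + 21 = -14*m^2 + 21*m - 7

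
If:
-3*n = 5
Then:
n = -5/3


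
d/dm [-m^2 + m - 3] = 1 - 2*m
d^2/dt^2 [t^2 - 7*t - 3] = 2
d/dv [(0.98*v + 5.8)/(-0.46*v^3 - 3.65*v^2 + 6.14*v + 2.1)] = (0.9016*v^3 + 11.581*v^2 + 42.34*v - 33.554)/(0.2116*v^6 + 3.358*v^5 + 7.6737*v^4 - 46.754*v^3 + 22.3696*v^2 + 25.788*v + 4.41)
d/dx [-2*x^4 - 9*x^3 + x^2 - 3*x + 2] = -8*x^3 - 27*x^2 + 2*x - 3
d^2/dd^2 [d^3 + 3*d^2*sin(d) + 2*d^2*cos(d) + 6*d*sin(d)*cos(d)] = -3*d^2*sin(d) - 2*d^2*cos(d) - 8*d*sin(d) - 12*d*sin(2*d) + 12*d*cos(d) + 6*d + 6*sin(d) + 4*cos(d) + 12*cos(2*d)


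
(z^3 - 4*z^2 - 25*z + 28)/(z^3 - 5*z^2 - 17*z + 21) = (z + 4)/(z + 3)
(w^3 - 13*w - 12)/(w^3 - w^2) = (w^3 - 13*w - 12)/(w^2*(w - 1))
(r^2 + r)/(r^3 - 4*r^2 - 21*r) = (r + 1)/(r^2 - 4*r - 21)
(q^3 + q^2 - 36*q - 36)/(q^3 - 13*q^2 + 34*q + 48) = (q + 6)/(q - 8)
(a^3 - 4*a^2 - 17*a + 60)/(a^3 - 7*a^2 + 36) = (a^2 - a - 20)/(a^2 - 4*a - 12)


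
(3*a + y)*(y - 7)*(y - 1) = 3*a*y^2 - 24*a*y + 21*a + y^3 - 8*y^2 + 7*y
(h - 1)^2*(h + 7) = h^3 + 5*h^2 - 13*h + 7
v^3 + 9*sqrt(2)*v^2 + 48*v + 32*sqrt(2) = (v + sqrt(2))*(v + 4*sqrt(2))^2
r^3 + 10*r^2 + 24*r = r*(r + 4)*(r + 6)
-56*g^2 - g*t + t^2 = (-8*g + t)*(7*g + t)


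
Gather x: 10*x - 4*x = 6*x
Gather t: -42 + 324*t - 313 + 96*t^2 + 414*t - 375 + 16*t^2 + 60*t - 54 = 112*t^2 + 798*t - 784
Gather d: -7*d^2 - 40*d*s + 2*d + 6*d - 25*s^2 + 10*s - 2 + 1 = -7*d^2 + d*(8 - 40*s) - 25*s^2 + 10*s - 1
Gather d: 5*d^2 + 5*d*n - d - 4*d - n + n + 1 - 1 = 5*d^2 + d*(5*n - 5)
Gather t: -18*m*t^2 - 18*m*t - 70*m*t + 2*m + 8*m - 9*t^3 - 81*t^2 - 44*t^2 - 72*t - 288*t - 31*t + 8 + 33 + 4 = 10*m - 9*t^3 + t^2*(-18*m - 125) + t*(-88*m - 391) + 45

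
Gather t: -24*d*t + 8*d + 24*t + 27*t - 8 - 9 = 8*d + t*(51 - 24*d) - 17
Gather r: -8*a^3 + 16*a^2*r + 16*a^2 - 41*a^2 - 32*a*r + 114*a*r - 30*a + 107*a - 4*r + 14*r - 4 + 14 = -8*a^3 - 25*a^2 + 77*a + r*(16*a^2 + 82*a + 10) + 10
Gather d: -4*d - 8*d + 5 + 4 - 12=-12*d - 3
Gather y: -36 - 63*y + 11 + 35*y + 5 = -28*y - 20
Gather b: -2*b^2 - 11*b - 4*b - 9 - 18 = -2*b^2 - 15*b - 27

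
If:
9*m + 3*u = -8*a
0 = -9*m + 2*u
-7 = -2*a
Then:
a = 7/2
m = -56/45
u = -28/5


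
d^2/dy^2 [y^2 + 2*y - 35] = 2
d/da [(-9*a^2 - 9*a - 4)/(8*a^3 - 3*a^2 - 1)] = 3*(24*a^4 + 48*a^3 + 23*a^2 - 2*a + 3)/(64*a^6 - 48*a^5 + 9*a^4 - 16*a^3 + 6*a^2 + 1)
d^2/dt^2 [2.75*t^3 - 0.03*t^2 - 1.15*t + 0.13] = 16.5*t - 0.06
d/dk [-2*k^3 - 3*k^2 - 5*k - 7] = -6*k^2 - 6*k - 5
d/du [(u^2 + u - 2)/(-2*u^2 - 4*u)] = -1/(2*u^2)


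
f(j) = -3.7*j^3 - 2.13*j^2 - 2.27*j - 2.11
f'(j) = -11.1*j^2 - 4.26*j - 2.27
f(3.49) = -193.26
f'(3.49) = -152.34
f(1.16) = -13.38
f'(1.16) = -22.15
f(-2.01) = 23.89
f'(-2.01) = -38.55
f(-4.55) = 312.65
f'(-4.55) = -212.68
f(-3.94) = 200.07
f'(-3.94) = -157.80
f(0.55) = -4.62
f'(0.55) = -7.97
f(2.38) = -69.46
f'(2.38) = -75.28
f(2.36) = -67.96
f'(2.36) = -74.15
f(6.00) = -891.61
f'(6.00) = -427.43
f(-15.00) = 12040.19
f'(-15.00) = -2435.87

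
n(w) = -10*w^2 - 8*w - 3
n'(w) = -20*w - 8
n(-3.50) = -97.50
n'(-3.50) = 62.00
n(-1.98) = -26.36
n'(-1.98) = 31.60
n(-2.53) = -46.77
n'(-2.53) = 42.60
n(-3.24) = -82.06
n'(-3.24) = 56.80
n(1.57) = -40.21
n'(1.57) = -39.40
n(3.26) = -135.36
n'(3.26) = -73.20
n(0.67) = -12.85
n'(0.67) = -21.40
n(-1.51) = -13.72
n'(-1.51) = 22.20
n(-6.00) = -315.00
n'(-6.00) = 112.00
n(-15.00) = -2133.00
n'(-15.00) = 292.00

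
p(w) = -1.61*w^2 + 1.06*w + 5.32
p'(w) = 1.06 - 3.22*w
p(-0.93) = 2.94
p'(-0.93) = 4.05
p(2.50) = -2.09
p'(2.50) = -6.99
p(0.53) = 5.43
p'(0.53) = -0.65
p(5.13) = -31.61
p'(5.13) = -15.46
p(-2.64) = -8.70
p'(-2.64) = 9.56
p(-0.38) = 4.68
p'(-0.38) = 2.28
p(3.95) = -15.61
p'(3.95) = -11.66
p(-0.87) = 3.18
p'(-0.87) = 3.86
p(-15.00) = -372.83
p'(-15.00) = 49.36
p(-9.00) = -134.63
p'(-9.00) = 30.04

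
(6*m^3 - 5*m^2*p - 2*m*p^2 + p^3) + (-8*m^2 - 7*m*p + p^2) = 6*m^3 - 5*m^2*p - 8*m^2 - 2*m*p^2 - 7*m*p + p^3 + p^2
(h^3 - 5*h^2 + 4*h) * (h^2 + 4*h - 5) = h^5 - h^4 - 21*h^3 + 41*h^2 - 20*h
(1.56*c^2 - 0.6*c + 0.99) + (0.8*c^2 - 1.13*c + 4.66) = 2.36*c^2 - 1.73*c + 5.65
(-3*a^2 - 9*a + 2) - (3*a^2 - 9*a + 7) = -6*a^2 - 5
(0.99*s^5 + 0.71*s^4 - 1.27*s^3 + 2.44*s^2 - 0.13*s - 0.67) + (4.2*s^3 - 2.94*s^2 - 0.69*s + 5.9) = 0.99*s^5 + 0.71*s^4 + 2.93*s^3 - 0.5*s^2 - 0.82*s + 5.23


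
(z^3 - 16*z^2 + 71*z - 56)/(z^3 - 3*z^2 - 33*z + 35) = (z - 8)/(z + 5)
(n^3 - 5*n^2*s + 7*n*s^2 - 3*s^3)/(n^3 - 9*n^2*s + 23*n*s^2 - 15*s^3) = (-n + s)/(-n + 5*s)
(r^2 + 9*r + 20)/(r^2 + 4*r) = (r + 5)/r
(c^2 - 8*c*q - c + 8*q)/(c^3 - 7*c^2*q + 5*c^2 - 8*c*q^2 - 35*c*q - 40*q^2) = (c - 1)/(c^2 + c*q + 5*c + 5*q)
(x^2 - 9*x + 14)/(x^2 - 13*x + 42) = (x - 2)/(x - 6)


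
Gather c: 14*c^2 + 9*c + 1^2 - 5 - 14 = 14*c^2 + 9*c - 18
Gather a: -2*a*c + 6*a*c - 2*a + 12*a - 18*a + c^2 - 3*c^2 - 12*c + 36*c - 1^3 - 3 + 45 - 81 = a*(4*c - 8) - 2*c^2 + 24*c - 40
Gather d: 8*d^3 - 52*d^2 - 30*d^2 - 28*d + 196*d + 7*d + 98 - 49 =8*d^3 - 82*d^2 + 175*d + 49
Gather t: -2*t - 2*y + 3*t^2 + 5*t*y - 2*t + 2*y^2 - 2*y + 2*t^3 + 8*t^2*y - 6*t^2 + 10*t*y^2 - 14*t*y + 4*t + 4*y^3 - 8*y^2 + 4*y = 2*t^3 + t^2*(8*y - 3) + t*(10*y^2 - 9*y) + 4*y^3 - 6*y^2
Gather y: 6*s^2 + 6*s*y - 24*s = 6*s^2 + 6*s*y - 24*s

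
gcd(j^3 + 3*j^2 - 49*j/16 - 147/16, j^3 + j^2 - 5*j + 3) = j + 3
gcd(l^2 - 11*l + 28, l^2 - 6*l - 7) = l - 7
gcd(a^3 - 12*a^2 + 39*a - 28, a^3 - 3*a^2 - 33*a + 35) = a^2 - 8*a + 7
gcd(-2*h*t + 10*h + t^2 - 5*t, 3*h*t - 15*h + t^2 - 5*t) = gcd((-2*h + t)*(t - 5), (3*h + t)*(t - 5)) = t - 5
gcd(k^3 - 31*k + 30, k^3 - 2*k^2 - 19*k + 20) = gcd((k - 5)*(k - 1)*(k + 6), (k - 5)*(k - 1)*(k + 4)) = k^2 - 6*k + 5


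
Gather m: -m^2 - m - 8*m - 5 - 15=-m^2 - 9*m - 20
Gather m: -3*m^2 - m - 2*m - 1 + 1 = -3*m^2 - 3*m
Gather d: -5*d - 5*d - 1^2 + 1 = -10*d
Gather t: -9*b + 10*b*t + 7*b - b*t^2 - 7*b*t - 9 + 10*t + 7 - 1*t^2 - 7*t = -2*b + t^2*(-b - 1) + t*(3*b + 3) - 2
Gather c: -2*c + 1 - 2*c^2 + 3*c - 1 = -2*c^2 + c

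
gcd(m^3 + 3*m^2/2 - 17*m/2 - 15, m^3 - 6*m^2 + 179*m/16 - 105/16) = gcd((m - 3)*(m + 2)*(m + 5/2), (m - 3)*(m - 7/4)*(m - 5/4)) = m - 3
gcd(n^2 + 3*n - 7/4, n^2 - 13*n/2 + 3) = n - 1/2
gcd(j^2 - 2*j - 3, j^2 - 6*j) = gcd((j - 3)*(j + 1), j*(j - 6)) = 1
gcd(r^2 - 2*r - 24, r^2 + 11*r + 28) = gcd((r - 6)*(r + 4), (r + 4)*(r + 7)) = r + 4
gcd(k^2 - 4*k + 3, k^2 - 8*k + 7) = k - 1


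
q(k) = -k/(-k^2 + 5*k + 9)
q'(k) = -k*(2*k - 5)/(-k^2 + 5*k + 9)^2 - 1/(-k^2 + 5*k + 9) = (k^2 - k*(2*k - 5) - 5*k - 9)/(-k^2 + 5*k + 9)^2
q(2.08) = -0.14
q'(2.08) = -0.06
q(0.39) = -0.04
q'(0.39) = -0.08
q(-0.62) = 0.11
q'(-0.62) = -0.31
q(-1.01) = 0.34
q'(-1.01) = -1.17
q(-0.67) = 0.13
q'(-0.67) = -0.35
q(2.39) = -0.16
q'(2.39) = -0.06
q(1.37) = -0.10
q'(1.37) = -0.06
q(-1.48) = -2.51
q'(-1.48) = -32.10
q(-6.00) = -0.11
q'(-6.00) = -0.01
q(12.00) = 0.16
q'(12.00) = -0.03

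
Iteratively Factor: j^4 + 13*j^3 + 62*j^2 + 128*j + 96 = (j + 4)*(j^3 + 9*j^2 + 26*j + 24) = (j + 3)*(j + 4)*(j^2 + 6*j + 8) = (j + 3)*(j + 4)^2*(j + 2)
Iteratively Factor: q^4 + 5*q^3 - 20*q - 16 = (q + 2)*(q^3 + 3*q^2 - 6*q - 8) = (q + 2)*(q + 4)*(q^2 - q - 2) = (q + 1)*(q + 2)*(q + 4)*(q - 2)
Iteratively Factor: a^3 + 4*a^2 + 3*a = (a + 3)*(a^2 + a) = (a + 1)*(a + 3)*(a)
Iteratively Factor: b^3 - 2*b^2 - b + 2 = (b + 1)*(b^2 - 3*b + 2) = (b - 2)*(b + 1)*(b - 1)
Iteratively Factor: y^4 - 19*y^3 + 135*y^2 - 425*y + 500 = (y - 5)*(y^3 - 14*y^2 + 65*y - 100) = (y - 5)^2*(y^2 - 9*y + 20) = (y - 5)^3*(y - 4)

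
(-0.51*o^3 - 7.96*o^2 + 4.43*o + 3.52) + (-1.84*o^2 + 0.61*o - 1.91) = -0.51*o^3 - 9.8*o^2 + 5.04*o + 1.61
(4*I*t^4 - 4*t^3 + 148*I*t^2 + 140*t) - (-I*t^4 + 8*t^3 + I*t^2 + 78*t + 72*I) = 5*I*t^4 - 12*t^3 + 147*I*t^2 + 62*t - 72*I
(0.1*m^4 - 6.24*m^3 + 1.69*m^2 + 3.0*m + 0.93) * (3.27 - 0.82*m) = -0.082*m^5 + 5.4438*m^4 - 21.7906*m^3 + 3.0663*m^2 + 9.0474*m + 3.0411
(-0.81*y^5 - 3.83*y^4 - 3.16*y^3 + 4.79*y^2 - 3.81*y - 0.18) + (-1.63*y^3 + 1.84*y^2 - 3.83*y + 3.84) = -0.81*y^5 - 3.83*y^4 - 4.79*y^3 + 6.63*y^2 - 7.64*y + 3.66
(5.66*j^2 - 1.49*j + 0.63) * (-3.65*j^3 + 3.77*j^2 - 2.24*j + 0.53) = -20.659*j^5 + 26.7767*j^4 - 20.5952*j^3 + 8.7125*j^2 - 2.2009*j + 0.3339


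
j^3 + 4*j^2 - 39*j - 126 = (j - 6)*(j + 3)*(j + 7)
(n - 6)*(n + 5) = n^2 - n - 30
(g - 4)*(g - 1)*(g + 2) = g^3 - 3*g^2 - 6*g + 8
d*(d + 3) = d^2 + 3*d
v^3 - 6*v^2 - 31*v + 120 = (v - 8)*(v - 3)*(v + 5)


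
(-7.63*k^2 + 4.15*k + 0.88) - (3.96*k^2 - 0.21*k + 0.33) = -11.59*k^2 + 4.36*k + 0.55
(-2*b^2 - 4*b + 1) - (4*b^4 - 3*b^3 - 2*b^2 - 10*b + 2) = -4*b^4 + 3*b^3 + 6*b - 1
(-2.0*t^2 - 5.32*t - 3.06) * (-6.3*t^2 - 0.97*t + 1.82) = 12.6*t^4 + 35.456*t^3 + 20.7984*t^2 - 6.7142*t - 5.5692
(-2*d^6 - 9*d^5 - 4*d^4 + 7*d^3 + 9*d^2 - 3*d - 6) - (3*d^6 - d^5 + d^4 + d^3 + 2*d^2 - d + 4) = -5*d^6 - 8*d^5 - 5*d^4 + 6*d^3 + 7*d^2 - 2*d - 10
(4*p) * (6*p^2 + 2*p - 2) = 24*p^3 + 8*p^2 - 8*p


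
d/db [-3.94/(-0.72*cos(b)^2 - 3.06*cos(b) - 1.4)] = (5.6736*cos(b) + 12.0564)*sin(b)/(0.72*cos(b)^2 + 3.06*cos(b) + 1.4)^2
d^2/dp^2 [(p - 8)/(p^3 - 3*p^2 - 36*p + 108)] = 6*(3*(p - 8)*(-p^2 + 2*p + 12)^2 + (-p^2 + 2*p - (p - 8)*(p - 1) + 12)*(p^3 - 3*p^2 - 36*p + 108))/(p^3 - 3*p^2 - 36*p + 108)^3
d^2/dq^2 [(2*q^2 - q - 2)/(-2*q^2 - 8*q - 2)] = 3*(3*q^3 + 4*q^2 + 7*q + 8)/(q^6 + 12*q^5 + 51*q^4 + 88*q^3 + 51*q^2 + 12*q + 1)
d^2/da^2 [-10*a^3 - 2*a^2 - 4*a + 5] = -60*a - 4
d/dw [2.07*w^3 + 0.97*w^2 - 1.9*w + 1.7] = 6.21*w^2 + 1.94*w - 1.9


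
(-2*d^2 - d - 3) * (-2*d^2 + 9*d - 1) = 4*d^4 - 16*d^3 - d^2 - 26*d + 3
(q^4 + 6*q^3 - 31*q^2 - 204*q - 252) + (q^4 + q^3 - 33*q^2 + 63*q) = 2*q^4 + 7*q^3 - 64*q^2 - 141*q - 252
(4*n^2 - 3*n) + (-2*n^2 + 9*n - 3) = 2*n^2 + 6*n - 3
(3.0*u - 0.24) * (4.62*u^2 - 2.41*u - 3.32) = 13.86*u^3 - 8.3388*u^2 - 9.3816*u + 0.7968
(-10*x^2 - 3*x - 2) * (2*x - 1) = -20*x^3 + 4*x^2 - x + 2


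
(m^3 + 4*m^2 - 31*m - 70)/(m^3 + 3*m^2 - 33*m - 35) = (m + 2)/(m + 1)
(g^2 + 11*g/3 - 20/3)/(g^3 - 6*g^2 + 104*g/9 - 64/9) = 3*(g + 5)/(3*g^2 - 14*g + 16)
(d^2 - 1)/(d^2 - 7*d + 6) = (d + 1)/(d - 6)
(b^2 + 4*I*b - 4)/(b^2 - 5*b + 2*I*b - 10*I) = (b + 2*I)/(b - 5)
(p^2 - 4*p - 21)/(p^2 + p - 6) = (p - 7)/(p - 2)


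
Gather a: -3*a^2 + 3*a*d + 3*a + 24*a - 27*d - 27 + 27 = -3*a^2 + a*(3*d + 27) - 27*d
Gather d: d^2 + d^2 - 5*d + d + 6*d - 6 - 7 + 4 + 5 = 2*d^2 + 2*d - 4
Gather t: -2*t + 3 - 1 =2 - 2*t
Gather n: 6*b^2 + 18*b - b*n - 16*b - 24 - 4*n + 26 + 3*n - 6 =6*b^2 + 2*b + n*(-b - 1) - 4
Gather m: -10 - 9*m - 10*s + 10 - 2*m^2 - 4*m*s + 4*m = -2*m^2 + m*(-4*s - 5) - 10*s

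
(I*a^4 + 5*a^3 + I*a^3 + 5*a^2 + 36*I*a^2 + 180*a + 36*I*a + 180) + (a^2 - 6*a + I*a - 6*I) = I*a^4 + 5*a^3 + I*a^3 + 6*a^2 + 36*I*a^2 + 174*a + 37*I*a + 180 - 6*I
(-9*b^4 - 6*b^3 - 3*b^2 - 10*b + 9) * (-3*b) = 27*b^5 + 18*b^4 + 9*b^3 + 30*b^2 - 27*b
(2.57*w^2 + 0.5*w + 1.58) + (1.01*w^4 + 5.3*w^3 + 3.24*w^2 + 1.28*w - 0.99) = 1.01*w^4 + 5.3*w^3 + 5.81*w^2 + 1.78*w + 0.59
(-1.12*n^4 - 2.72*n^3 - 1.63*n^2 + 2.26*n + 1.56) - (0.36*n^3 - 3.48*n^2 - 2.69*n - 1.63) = -1.12*n^4 - 3.08*n^3 + 1.85*n^2 + 4.95*n + 3.19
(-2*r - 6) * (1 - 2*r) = 4*r^2 + 10*r - 6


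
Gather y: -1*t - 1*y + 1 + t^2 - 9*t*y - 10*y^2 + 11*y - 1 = t^2 - t - 10*y^2 + y*(10 - 9*t)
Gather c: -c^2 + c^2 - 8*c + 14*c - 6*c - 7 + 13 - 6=0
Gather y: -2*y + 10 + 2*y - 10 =0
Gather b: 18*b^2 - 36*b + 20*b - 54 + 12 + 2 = 18*b^2 - 16*b - 40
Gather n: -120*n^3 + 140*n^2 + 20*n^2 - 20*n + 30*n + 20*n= -120*n^3 + 160*n^2 + 30*n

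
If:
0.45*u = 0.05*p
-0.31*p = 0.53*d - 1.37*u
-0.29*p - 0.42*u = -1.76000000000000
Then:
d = -1.56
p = 5.23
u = 0.58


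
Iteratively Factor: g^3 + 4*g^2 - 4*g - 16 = (g + 2)*(g^2 + 2*g - 8) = (g - 2)*(g + 2)*(g + 4)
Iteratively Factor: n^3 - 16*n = (n - 4)*(n^2 + 4*n) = n*(n - 4)*(n + 4)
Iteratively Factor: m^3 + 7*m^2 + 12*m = (m + 3)*(m^2 + 4*m) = m*(m + 3)*(m + 4)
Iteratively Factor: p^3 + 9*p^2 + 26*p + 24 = (p + 3)*(p^2 + 6*p + 8) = (p + 3)*(p + 4)*(p + 2)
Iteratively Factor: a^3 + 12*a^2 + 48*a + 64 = (a + 4)*(a^2 + 8*a + 16) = (a + 4)^2*(a + 4)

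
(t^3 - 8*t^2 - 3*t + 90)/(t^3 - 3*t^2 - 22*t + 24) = (t^2 - 2*t - 15)/(t^2 + 3*t - 4)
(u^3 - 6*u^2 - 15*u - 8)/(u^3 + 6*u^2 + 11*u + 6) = (u^2 - 7*u - 8)/(u^2 + 5*u + 6)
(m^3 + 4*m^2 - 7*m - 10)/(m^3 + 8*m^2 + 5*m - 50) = (m + 1)/(m + 5)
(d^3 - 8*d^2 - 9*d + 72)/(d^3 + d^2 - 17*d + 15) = (d^2 - 5*d - 24)/(d^2 + 4*d - 5)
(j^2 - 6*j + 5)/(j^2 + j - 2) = (j - 5)/(j + 2)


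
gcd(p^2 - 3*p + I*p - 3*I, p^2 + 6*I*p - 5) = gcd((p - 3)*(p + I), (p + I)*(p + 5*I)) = p + I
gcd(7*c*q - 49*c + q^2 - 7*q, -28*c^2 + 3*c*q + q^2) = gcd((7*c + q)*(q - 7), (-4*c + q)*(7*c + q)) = 7*c + q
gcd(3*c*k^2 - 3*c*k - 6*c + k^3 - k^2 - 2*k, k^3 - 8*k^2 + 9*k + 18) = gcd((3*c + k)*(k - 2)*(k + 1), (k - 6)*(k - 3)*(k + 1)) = k + 1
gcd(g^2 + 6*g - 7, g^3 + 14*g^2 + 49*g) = g + 7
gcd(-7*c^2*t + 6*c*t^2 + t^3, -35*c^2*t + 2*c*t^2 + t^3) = 7*c*t + t^2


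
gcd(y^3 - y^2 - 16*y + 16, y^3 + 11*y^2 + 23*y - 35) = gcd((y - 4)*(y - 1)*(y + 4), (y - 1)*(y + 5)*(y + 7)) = y - 1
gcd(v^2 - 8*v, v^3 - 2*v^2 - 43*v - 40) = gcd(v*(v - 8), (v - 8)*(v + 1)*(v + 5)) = v - 8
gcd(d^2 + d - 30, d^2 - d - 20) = d - 5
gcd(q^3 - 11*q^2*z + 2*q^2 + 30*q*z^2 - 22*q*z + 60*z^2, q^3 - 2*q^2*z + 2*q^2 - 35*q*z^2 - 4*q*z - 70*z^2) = q + 2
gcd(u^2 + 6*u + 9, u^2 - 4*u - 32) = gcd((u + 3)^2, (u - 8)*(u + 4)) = 1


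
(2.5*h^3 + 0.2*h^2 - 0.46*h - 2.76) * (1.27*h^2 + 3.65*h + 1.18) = 3.175*h^5 + 9.379*h^4 + 3.0958*h^3 - 4.9482*h^2 - 10.6168*h - 3.2568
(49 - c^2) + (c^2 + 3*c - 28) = 3*c + 21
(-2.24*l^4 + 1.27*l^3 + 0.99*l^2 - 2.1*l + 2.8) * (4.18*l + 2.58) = -9.3632*l^5 - 0.470600000000001*l^4 + 7.4148*l^3 - 6.2238*l^2 + 6.286*l + 7.224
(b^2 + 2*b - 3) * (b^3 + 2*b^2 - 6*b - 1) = b^5 + 4*b^4 - 5*b^3 - 19*b^2 + 16*b + 3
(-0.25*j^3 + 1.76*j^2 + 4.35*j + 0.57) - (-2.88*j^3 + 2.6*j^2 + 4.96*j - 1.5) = 2.63*j^3 - 0.84*j^2 - 0.61*j + 2.07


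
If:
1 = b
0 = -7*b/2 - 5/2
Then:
No Solution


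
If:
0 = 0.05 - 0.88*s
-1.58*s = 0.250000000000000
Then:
No Solution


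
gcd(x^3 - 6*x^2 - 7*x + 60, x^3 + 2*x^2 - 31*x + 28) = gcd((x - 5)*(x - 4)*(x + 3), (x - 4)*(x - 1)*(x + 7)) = x - 4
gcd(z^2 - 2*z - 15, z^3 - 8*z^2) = 1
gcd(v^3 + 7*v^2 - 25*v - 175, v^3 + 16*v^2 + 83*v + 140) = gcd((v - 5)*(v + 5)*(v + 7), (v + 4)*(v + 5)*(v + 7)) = v^2 + 12*v + 35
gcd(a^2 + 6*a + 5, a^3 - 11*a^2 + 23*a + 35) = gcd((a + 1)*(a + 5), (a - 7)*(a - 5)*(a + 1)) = a + 1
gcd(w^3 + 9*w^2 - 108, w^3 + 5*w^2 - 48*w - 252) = w^2 + 12*w + 36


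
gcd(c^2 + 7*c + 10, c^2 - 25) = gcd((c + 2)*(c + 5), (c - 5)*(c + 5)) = c + 5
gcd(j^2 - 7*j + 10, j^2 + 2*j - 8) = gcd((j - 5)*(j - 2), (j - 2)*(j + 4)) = j - 2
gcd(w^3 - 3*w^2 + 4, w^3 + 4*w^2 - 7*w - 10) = w^2 - w - 2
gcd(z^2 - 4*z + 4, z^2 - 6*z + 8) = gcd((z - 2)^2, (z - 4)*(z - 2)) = z - 2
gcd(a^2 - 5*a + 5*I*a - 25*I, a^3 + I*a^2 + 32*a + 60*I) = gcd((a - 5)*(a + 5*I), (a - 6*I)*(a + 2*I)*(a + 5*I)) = a + 5*I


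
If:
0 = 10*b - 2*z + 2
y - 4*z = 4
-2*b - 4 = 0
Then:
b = -2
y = -32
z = -9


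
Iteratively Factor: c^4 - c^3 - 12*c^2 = (c + 3)*(c^3 - 4*c^2) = c*(c + 3)*(c^2 - 4*c) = c^2*(c + 3)*(c - 4)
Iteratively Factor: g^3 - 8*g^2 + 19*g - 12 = (g - 4)*(g^2 - 4*g + 3) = (g - 4)*(g - 3)*(g - 1)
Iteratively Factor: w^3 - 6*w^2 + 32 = (w - 4)*(w^2 - 2*w - 8) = (w - 4)*(w + 2)*(w - 4)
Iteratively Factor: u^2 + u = (u)*(u + 1)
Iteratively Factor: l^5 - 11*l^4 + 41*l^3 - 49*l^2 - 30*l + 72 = (l - 3)*(l^4 - 8*l^3 + 17*l^2 + 2*l - 24) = (l - 3)*(l - 2)*(l^3 - 6*l^2 + 5*l + 12) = (l - 3)^2*(l - 2)*(l^2 - 3*l - 4) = (l - 4)*(l - 3)^2*(l - 2)*(l + 1)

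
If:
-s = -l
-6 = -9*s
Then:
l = 2/3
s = 2/3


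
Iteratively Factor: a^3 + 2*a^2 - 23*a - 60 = (a + 4)*(a^2 - 2*a - 15) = (a - 5)*(a + 4)*(a + 3)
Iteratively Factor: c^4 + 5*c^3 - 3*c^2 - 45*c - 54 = (c + 2)*(c^3 + 3*c^2 - 9*c - 27) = (c + 2)*(c + 3)*(c^2 - 9) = (c + 2)*(c + 3)^2*(c - 3)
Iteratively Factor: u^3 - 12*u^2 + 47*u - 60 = (u - 3)*(u^2 - 9*u + 20) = (u - 4)*(u - 3)*(u - 5)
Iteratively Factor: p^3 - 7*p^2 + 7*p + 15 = (p - 5)*(p^2 - 2*p - 3) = (p - 5)*(p + 1)*(p - 3)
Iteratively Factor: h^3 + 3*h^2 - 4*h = (h + 4)*(h^2 - h) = (h - 1)*(h + 4)*(h)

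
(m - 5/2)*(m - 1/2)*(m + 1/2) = m^3 - 5*m^2/2 - m/4 + 5/8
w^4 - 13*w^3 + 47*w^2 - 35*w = w*(w - 7)*(w - 5)*(w - 1)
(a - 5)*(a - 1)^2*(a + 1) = a^4 - 6*a^3 + 4*a^2 + 6*a - 5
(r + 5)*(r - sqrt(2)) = r^2 - sqrt(2)*r + 5*r - 5*sqrt(2)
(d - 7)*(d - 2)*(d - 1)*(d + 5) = d^4 - 5*d^3 - 27*d^2 + 101*d - 70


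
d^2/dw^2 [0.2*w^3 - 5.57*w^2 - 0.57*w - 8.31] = 1.2*w - 11.14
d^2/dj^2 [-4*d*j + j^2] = 2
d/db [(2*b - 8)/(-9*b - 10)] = -92/(9*b + 10)^2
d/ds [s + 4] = 1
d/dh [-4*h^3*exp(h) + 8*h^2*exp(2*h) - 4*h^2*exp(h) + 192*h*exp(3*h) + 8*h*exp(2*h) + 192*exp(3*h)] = 4*(-h^3 + 4*h^2*exp(h) - 4*h^2 + 144*h*exp(2*h) + 8*h*exp(h) - 2*h + 192*exp(2*h) + 2*exp(h))*exp(h)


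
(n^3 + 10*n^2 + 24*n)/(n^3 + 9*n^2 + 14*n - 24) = n/(n - 1)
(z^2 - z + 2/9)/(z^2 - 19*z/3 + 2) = (z - 2/3)/(z - 6)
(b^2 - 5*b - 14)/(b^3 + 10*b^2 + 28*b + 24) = (b - 7)/(b^2 + 8*b + 12)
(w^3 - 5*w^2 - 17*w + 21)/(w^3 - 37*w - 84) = (w - 1)/(w + 4)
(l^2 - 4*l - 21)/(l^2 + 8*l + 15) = (l - 7)/(l + 5)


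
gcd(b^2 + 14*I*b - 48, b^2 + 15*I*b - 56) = b + 8*I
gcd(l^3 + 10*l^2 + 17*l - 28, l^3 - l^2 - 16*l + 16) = l^2 + 3*l - 4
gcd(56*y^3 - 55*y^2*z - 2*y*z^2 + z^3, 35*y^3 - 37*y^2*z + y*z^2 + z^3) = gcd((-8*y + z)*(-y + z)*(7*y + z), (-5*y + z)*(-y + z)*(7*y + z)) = 7*y^2 - 6*y*z - z^2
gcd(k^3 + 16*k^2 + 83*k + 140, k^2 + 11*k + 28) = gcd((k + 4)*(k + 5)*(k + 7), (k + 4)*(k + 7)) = k^2 + 11*k + 28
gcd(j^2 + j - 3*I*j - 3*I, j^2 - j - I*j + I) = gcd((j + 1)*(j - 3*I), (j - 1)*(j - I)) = 1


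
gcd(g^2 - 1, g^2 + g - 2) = g - 1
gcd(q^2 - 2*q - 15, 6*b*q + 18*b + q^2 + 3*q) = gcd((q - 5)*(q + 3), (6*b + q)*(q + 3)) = q + 3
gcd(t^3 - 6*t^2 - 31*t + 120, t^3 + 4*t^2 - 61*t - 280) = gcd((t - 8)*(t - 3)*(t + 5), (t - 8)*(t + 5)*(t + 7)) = t^2 - 3*t - 40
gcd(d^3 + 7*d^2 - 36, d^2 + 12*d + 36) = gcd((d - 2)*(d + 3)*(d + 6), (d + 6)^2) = d + 6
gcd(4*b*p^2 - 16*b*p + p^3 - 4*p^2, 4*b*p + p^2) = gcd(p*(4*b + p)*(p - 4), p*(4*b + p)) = 4*b*p + p^2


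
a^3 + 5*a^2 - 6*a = a*(a - 1)*(a + 6)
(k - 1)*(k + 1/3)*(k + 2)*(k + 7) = k^4 + 25*k^3/3 + 23*k^2/3 - 37*k/3 - 14/3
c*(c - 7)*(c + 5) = c^3 - 2*c^2 - 35*c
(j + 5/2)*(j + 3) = j^2 + 11*j/2 + 15/2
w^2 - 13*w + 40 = (w - 8)*(w - 5)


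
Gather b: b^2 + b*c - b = b^2 + b*(c - 1)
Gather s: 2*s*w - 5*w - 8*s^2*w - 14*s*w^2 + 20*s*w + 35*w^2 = -8*s^2*w + s*(-14*w^2 + 22*w) + 35*w^2 - 5*w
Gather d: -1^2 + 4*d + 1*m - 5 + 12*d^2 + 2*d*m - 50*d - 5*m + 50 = 12*d^2 + d*(2*m - 46) - 4*m + 44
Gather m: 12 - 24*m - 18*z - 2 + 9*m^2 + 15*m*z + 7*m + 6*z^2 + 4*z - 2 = 9*m^2 + m*(15*z - 17) + 6*z^2 - 14*z + 8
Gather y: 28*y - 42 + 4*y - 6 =32*y - 48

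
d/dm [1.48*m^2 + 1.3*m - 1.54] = 2.96*m + 1.3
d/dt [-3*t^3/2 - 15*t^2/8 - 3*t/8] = -9*t^2/2 - 15*t/4 - 3/8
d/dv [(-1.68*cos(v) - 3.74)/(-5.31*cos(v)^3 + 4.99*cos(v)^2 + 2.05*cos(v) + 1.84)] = (17.8416*cos(v)^3 + 51.195*cos(v)^2 - 37.3252*cos(v) - 4.5758)*sin(v)/(28.1961*cos(v)^6 - 52.9938*cos(v)^5 + 3.1291*cos(v)^4 + 0.918199999999999*cos(v)^3 + 22.5657*cos(v)^2 + 7.544*cos(v) + 3.3856)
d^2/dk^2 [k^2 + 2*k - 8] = 2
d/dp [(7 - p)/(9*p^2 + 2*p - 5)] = 9*(p^2 - 14*p - 1)/(81*p^4 + 36*p^3 - 86*p^2 - 20*p + 25)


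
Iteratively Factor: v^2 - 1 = (v - 1)*(v + 1)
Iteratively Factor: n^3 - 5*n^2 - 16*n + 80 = (n - 4)*(n^2 - n - 20) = (n - 4)*(n + 4)*(n - 5)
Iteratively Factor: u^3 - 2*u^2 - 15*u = (u)*(u^2 - 2*u - 15) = u*(u - 5)*(u + 3)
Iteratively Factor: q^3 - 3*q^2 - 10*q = (q - 5)*(q^2 + 2*q) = (q - 5)*(q + 2)*(q)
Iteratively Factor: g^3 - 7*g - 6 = (g + 2)*(g^2 - 2*g - 3) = (g - 3)*(g + 2)*(g + 1)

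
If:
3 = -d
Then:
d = -3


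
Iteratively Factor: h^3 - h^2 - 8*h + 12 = (h + 3)*(h^2 - 4*h + 4) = (h - 2)*(h + 3)*(h - 2)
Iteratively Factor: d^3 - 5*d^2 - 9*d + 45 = (d - 5)*(d^2 - 9) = (d - 5)*(d - 3)*(d + 3)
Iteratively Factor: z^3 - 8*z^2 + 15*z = (z)*(z^2 - 8*z + 15) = z*(z - 3)*(z - 5)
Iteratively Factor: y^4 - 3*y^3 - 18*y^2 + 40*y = (y - 2)*(y^3 - y^2 - 20*y) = y*(y - 2)*(y^2 - y - 20) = y*(y - 5)*(y - 2)*(y + 4)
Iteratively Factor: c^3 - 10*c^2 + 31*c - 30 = (c - 3)*(c^2 - 7*c + 10) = (c - 3)*(c - 2)*(c - 5)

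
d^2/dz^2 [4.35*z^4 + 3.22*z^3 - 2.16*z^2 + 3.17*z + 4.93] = 52.2*z^2 + 19.32*z - 4.32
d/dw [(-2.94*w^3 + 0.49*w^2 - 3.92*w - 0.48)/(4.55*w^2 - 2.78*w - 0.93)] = (-13.377*w^4 + 16.3464*w^3 + 24.6764*w^2 + 3.4566*w + 2.3112)/(20.7025*w^4 - 25.298*w^3 - 0.734600000000002*w^2 + 5.1708*w + 0.8649)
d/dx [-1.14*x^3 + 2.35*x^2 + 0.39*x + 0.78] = -3.42*x^2 + 4.7*x + 0.39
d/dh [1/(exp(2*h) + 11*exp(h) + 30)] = (-2*exp(h) - 11)*exp(h)/(exp(2*h) + 11*exp(h) + 30)^2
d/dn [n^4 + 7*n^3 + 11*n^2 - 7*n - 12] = 4*n^3 + 21*n^2 + 22*n - 7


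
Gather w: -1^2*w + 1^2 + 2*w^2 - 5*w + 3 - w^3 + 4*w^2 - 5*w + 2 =-w^3 + 6*w^2 - 11*w + 6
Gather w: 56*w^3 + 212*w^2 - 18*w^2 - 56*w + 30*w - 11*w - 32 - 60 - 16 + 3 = 56*w^3 + 194*w^2 - 37*w - 105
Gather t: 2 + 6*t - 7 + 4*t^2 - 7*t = 4*t^2 - t - 5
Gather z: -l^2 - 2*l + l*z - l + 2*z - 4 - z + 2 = -l^2 - 3*l + z*(l + 1) - 2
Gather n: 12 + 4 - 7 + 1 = 10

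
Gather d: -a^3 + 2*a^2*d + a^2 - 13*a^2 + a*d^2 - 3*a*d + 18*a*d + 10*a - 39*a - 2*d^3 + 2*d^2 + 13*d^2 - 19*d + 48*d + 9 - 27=-a^3 - 12*a^2 - 29*a - 2*d^3 + d^2*(a + 15) + d*(2*a^2 + 15*a + 29) - 18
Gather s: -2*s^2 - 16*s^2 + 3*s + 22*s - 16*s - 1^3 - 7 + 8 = -18*s^2 + 9*s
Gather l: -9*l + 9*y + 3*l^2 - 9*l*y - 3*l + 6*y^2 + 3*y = 3*l^2 + l*(-9*y - 12) + 6*y^2 + 12*y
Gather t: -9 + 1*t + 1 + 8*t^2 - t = 8*t^2 - 8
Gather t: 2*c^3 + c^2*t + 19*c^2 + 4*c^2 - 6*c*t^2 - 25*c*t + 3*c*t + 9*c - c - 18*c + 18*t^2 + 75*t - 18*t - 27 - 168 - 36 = 2*c^3 + 23*c^2 - 10*c + t^2*(18 - 6*c) + t*(c^2 - 22*c + 57) - 231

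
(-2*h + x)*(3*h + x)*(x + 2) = -6*h^2*x - 12*h^2 + h*x^2 + 2*h*x + x^3 + 2*x^2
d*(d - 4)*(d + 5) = d^3 + d^2 - 20*d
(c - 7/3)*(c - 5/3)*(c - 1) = c^3 - 5*c^2 + 71*c/9 - 35/9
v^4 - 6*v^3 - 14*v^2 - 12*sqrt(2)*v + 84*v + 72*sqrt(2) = (v - 6)*(v - 3*sqrt(2))*(v + sqrt(2))*(v + 2*sqrt(2))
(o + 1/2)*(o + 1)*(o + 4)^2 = o^4 + 19*o^3/2 + 57*o^2/2 + 28*o + 8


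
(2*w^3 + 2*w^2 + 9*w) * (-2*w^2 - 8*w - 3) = -4*w^5 - 20*w^4 - 40*w^3 - 78*w^2 - 27*w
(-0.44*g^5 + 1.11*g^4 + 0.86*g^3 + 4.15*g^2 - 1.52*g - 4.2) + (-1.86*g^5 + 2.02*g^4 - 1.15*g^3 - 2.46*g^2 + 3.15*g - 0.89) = -2.3*g^5 + 3.13*g^4 - 0.29*g^3 + 1.69*g^2 + 1.63*g - 5.09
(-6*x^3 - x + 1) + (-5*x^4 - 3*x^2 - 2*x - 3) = -5*x^4 - 6*x^3 - 3*x^2 - 3*x - 2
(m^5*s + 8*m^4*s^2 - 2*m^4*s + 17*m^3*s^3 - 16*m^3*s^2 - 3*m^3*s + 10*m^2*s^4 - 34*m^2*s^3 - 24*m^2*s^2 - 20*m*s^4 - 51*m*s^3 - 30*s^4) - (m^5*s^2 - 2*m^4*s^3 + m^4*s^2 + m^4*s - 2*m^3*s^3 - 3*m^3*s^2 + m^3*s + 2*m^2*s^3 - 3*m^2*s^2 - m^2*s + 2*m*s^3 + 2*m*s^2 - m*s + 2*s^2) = -m^5*s^2 + m^5*s + 2*m^4*s^3 + 7*m^4*s^2 - 3*m^4*s + 19*m^3*s^3 - 13*m^3*s^2 - 4*m^3*s + 10*m^2*s^4 - 36*m^2*s^3 - 21*m^2*s^2 + m^2*s - 20*m*s^4 - 53*m*s^3 - 2*m*s^2 + m*s - 30*s^4 - 2*s^2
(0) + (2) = 2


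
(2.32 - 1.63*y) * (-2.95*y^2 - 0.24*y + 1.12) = 4.8085*y^3 - 6.4528*y^2 - 2.3824*y + 2.5984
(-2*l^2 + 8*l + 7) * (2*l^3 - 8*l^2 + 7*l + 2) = -4*l^5 + 32*l^4 - 64*l^3 - 4*l^2 + 65*l + 14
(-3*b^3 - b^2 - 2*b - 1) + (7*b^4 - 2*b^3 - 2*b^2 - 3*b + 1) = 7*b^4 - 5*b^3 - 3*b^2 - 5*b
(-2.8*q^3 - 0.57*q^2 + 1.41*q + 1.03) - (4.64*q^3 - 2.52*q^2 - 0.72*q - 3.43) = -7.44*q^3 + 1.95*q^2 + 2.13*q + 4.46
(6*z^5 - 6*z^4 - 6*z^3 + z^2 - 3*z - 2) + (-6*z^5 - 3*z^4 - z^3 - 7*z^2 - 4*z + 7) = -9*z^4 - 7*z^3 - 6*z^2 - 7*z + 5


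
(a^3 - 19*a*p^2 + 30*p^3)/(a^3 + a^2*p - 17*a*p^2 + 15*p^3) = (-a + 2*p)/(-a + p)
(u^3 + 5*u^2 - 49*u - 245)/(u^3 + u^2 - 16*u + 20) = (u^2 - 49)/(u^2 - 4*u + 4)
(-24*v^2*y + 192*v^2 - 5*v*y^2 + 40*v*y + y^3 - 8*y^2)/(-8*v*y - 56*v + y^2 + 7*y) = (3*v*y - 24*v + y^2 - 8*y)/(y + 7)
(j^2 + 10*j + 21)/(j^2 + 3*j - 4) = (j^2 + 10*j + 21)/(j^2 + 3*j - 4)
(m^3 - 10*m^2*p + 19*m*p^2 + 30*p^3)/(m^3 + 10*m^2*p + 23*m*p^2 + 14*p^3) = (m^2 - 11*m*p + 30*p^2)/(m^2 + 9*m*p + 14*p^2)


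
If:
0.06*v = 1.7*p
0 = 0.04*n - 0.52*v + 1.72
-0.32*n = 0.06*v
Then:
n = -0.61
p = 0.12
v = 3.26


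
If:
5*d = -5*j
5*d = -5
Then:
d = -1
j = 1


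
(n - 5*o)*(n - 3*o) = n^2 - 8*n*o + 15*o^2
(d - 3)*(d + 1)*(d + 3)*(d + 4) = d^4 + 5*d^3 - 5*d^2 - 45*d - 36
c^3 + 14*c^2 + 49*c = c*(c + 7)^2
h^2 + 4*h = h*(h + 4)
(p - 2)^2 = p^2 - 4*p + 4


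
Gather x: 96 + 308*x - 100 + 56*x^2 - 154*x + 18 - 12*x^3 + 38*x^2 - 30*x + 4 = -12*x^3 + 94*x^2 + 124*x + 18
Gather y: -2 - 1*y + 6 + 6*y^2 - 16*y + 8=6*y^2 - 17*y + 12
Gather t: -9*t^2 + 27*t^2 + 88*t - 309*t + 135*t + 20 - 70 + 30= 18*t^2 - 86*t - 20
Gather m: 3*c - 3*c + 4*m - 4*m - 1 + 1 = 0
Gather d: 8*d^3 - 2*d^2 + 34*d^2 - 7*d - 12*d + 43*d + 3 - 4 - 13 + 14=8*d^3 + 32*d^2 + 24*d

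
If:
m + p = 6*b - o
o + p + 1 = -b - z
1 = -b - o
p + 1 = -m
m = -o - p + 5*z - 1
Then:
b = -2/7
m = -8/7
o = -5/7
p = 1/7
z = -1/7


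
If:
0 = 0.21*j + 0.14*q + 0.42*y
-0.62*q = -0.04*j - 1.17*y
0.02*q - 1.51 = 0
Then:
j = -139.92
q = 75.50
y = 44.79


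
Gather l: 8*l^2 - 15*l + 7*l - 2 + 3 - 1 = 8*l^2 - 8*l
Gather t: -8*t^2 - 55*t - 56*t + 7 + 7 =-8*t^2 - 111*t + 14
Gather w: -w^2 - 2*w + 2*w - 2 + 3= 1 - w^2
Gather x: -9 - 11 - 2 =-22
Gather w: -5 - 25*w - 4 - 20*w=-45*w - 9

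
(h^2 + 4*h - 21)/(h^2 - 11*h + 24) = (h + 7)/(h - 8)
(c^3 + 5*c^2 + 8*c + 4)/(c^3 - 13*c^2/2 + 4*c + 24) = 2*(c^3 + 5*c^2 + 8*c + 4)/(2*c^3 - 13*c^2 + 8*c + 48)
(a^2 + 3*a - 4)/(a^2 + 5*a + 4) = (a - 1)/(a + 1)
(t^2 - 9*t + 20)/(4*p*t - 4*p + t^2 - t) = (t^2 - 9*t + 20)/(4*p*t - 4*p + t^2 - t)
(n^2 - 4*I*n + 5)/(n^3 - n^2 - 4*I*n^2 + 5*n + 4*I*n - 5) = 1/(n - 1)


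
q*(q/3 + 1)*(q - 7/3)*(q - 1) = q^4/3 - q^3/9 - 23*q^2/9 + 7*q/3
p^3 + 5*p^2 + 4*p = p*(p + 1)*(p + 4)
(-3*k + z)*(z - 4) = -3*k*z + 12*k + z^2 - 4*z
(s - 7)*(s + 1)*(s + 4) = s^3 - 2*s^2 - 31*s - 28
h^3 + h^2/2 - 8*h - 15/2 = (h - 3)*(h + 1)*(h + 5/2)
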